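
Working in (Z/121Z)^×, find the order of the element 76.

Since 76 ∈ (Z/121Z)^×, its order divides φ(121) = φ(11^2) = 11·(11−1) = 110 = 2 · 5 · 11.
Divisors of 110: 1, 2, 5, 10, 11, 22, 55, 110.
Compute 76^d (mod 121) for the divisors d until we hit 1:
76^1 ≡ 76
76^2 ≡ 89
76^5 ≡ 21
76^10 ≡ 78
76^11 ≡ 120
76^22 ≡ 1
So ord_121(76) = 22.

22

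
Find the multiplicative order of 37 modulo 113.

Since 37 ∈ (Z/113Z)^×, its order divides φ(113) = 113 − 1 = 112 = 2^4 · 7.
Divisors of 112: 1, 2, 4, 7, 8, 14, 16, 28, 56, 112.
Check 37^d mod 113 for each divisor in increasing order:
37^1 ≡ 37 (mod 113)
37^2 ≡ 13 (mod 113)
37^4 ≡ 56 (mod 113)
37^7 ≡ 42 (mod 113)
37^8 ≡ 85 (mod 113)
37^14 ≡ 69 (mod 113)
37^16 ≡ 106 (mod 113)
37^28 ≡ 15 (mod 113)
37^56 ≡ 112 (mod 113)
37^112 ≡ 1 (mod 113) ✓
So ord_113(37) = 112.

112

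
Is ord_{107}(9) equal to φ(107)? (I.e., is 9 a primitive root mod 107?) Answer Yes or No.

No

φ(107) = 107 − 1 = 106 = 2 · 53.
9 is a primitive root mod 107 iff 9^(φ(107)/q) ≢ 1 for every prime q | φ(107), i.e. q ∈ {2, 53}.
9^53 ≡ 1 (mod 107)  [q = 2: ≡ 1 ✗]
9^2 ≡ 81 (mod 107)  [q = 53: ≢ 1 ✓]
9^53 ≡ 1 shows ord(9) | 53, strictly less than φ(107); not a primitive root.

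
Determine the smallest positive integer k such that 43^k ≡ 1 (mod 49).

7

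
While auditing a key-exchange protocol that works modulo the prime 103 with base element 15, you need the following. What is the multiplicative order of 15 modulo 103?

By Lagrange's theorem, ord_103(15) divides φ(103) = 103 − 1 = 102 = 2 · 3 · 17.
Divisors of 102: 1, 2, 3, 6, 17, 34, 51, 102.
Test each divisor d:
15^1 ≡ 15
15^2 ≡ 19
15^3 ≡ 79
15^6 ≡ 61
15^17 ≡ 46
15^34 ≡ 56
15^51 ≡ 1
Therefore the multiplicative order of 15 modulo 103 is 51.

51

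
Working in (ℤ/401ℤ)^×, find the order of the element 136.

400

By Lagrange's theorem, ord_401(136) divides φ(401) = 401 − 1 = 400 = 2^4 · 5^2.
Divisors of 400: 1, 2, 4, 5, 8, 10, 16, 20, 25, 40, 50, 80, 100, 200, 400.
Check 136^d mod 401 for each divisor in increasing order:
136^1 ≡ 136 (mod 401)
136^2 ≡ 50 (mod 401)
136^4 ≡ 94 (mod 401)
136^5 ≡ 353 (mod 401)
136^8 ≡ 14 (mod 401)
136^10 ≡ 299 (mod 401)
136^16 ≡ 196 (mod 401)
136^20 ≡ 379 (mod 401)
136^25 ≡ 254 (mod 401)
136^40 ≡ 83 (mod 401)
136^50 ≡ 356 (mod 401)
136^80 ≡ 72 (mod 401)
136^100 ≡ 20 (mod 401)
136^200 ≡ 400 (mod 401)
136^400 ≡ 1 (mod 401) ✓
So ord_401(136) = 400.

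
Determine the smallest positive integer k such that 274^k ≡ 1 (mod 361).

114

Since 274 ∈ (Z/361Z)^×, its order divides φ(361) = φ(19^2) = 19·(19−1) = 342 = 2 · 3^2 · 19.
Divisors of 342: 1, 2, 3, 6, 9, 18, 19, 38, 57, 114, 171, 342.
Compute 274^d (mod 361) for the divisors d until we hit 1:
274^1 ≡ 274
274^2 ≡ 349
274^3 ≡ 322
274^6 ≡ 77
274^9 ≡ 246
274^18 ≡ 229
274^19 ≡ 293
274^38 ≡ 292
274^57 ≡ 360
274^114 ≡ 1
Therefore the multiplicative order of 274 modulo 361 is 114.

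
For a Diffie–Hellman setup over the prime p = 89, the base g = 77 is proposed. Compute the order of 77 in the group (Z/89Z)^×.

The order of 77 must divide φ(89) = 89 − 1 = 88 = 2^3 · 11.
Divisors of 88: 1, 2, 4, 8, 11, 22, 44, 88.
Check 77^d mod 89 for each divisor in increasing order:
77^1 ≡ 77 (mod 89)
77^2 ≡ 55 (mod 89)
77^4 ≡ 88 (mod 89)
77^8 ≡ 1 (mod 89) ✓
The smallest such exponent is 8, so the order of 77 is 8.

8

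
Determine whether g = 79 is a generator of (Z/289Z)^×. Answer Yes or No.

Yes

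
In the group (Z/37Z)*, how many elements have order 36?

12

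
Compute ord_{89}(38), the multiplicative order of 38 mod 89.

88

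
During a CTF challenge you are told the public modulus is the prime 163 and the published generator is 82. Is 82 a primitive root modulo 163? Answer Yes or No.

Yes

φ(163) = 163 − 1 = 162 = 2 · 3^4.
An element g generates (Z/163Z)^× iff g^(162/q) ≢ 1 (mod 163) for each prime q ∈ {2, 3}.
82^81 ≡ 162 (mod 163)  [q = 2: ≢ 1 ✓]
82^54 ≡ 58 (mod 163)  [q = 3: ≢ 1 ✓]
None equal 1, so ord_163(82) = 162: 82 is a primitive root.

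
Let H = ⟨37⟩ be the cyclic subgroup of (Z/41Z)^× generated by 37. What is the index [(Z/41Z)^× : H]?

8

ord(37) | φ(41) = 41 − 1 = 40 = 2^3 · 5.
Divisors of 40: 1, 2, 4, 5, 8, 10, 20, 40.
Evaluate successive powers at the divisors of 40:
37^1 ≡ 37 (mod 41)
37^2 ≡ 16 (mod 41)
37^4 ≡ 10 (mod 41)
37^5 ≡ 1 (mod 41) ✓
The order of 37 is 5, so the subgroup it generates has 5 elements.
Index = |(Z/41Z)^×| / |⟨37⟩| = 40 / 5 = 8.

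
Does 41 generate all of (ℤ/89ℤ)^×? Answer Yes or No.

Yes

φ(89) = 89 − 1 = 88 = 2^3 · 11.
41 is a primitive root mod 89 iff 41^(φ(89)/q) ≢ 1 for every prime q | φ(89), i.e. q ∈ {2, 11}.
41^44 ≡ 88 (mod 89)  [q = 2: ≢ 1 ✓]
41^8 ≡ 32 (mod 89)  [q = 11: ≢ 1 ✓]
Every test exponent gives a nontrivial residue, hence 41 generates the full group.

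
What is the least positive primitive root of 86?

3

φ(86) = φ(2)·φ(43) = 1·42 = 42 = 2 · 3 · 7.
Test candidates g = 2, 3, … against the prime factors q ∈ {2, 3, 7} of φ(86): g is a generator iff g^(42/q) ≢ 1 for every such q.
g = 2: gcd(2, 86) = 2 > 1, not a unit — skip.
g = 3: 3^21 ≡ 85; 3^14 ≡ 79; 3^6 ≡ 41 — none is 1, so 3 is a primitive root.
Hence the least primitive root of 86 is 3.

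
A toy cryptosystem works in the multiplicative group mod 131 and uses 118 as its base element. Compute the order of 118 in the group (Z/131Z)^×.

130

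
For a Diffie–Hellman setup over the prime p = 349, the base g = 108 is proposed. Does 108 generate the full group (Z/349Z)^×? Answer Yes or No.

No

φ(349) = 349 − 1 = 348 = 2^2 · 3 · 29.
Test 108^(348/q) mod 349 for each prime factor q of 348:
108^174 ≡ 1 (mod 349)  [q = 2: ≡ 1 ✗]
108^116 ≡ 122 (mod 349)  [q = 3: ≢ 1 ✓]
108^12 ≡ 41 (mod 349)  [q = 29: ≢ 1 ✓]
The check at q = 2 fails, so 108 generates a proper subgroup.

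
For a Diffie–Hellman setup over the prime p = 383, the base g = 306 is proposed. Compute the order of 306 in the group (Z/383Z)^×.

191

Since 306 ∈ (Z/383Z)^×, its order divides φ(383) = 383 − 1 = 382 = 2 · 191.
Divisors of 382: 1, 2, 191, 382.
Check 306^d mod 383 for each divisor in increasing order:
306^1 ≡ 306
306^2 ≡ 184
306^191 ≡ 1
Hence ord(306) = 191.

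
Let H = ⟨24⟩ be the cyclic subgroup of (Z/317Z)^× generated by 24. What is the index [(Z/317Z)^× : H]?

Since 24 ∈ (Z/317Z)^×, its order divides φ(317) = 317 − 1 = 316 = 2^2 · 79.
Divisors of 316: 1, 2, 4, 79, 158, 316.
Check 24^d mod 317 for each divisor in increasing order:
24^1 ≡ 24
24^2 ≡ 259
24^4 ≡ 194
24^79 ≡ 1
The order of 24 is 79, so the subgroup it generates has 79 elements.
[(Z/317Z)^× : ⟨24⟩] = 316/79 = 4.

4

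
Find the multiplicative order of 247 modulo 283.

282

By Lagrange's theorem, ord_283(247) divides φ(283) = 283 − 1 = 282 = 2 · 3 · 47.
Divisors of 282: 1, 2, 3, 6, 47, 94, 141, 282.
Check 247^d mod 283 for each divisor in increasing order:
247^1 ≡ 247
247^2 ≡ 164
247^3 ≡ 39
247^6 ≡ 106
247^47 ≡ 45
247^94 ≡ 44
247^141 ≡ 282
247^282 ≡ 1
Therefore the multiplicative order of 247 modulo 283 is 282.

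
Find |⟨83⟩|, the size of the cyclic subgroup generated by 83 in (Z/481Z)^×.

36

By Lagrange's theorem, ord_481(83) divides φ(481) = φ(13·37) = (13−1)·(37−1) = 12·36 = 432 = 2^4 · 3^3.
Divisors of 432: 1, 2, 3, 4, 6, 8, 9, 12, 16, 18, 24, 27, 36, 48, 54, 72, 108, 144, 216, 432.
Check 83^d mod 481 for each divisor in increasing order:
83^1 ≡ 83 (mod 481)
83^2 ≡ 155 (mod 481)
83^3 ≡ 359 (mod 481)
83^4 ≡ 456 (mod 481)
83^6 ≡ 454 (mod 481)
83^8 ≡ 144 (mod 481)
83^9 ≡ 408 (mod 481)
83^12 ≡ 248 (mod 481)
83^16 ≡ 53 (mod 481)
83^18 ≡ 38 (mod 481)
83^24 ≡ 417 (mod 481)
83^27 ≡ 112 (mod 481)
83^36 ≡ 1 (mod 481) ✓
Hence ord(83) = 36.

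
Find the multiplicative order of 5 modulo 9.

The order of 5 must divide φ(9) = φ(3^2) = 3·(3−1) = 6 = 2 · 3.
Divisors of 6: 1, 2, 3, 6.
Evaluate successive powers at the divisors of 6:
5^1 ≡ 5 (mod 9)
5^2 ≡ 7 (mod 9)
5^3 ≡ 8 (mod 9)
5^6 ≡ 1 (mod 9) ✓
The smallest such exponent is 6, so the order of 5 is 6.

6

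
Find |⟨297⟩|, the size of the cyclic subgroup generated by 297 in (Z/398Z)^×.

Since 297 ∈ (Z/398Z)^×, its order divides φ(398) = φ(2)·φ(199) = 1·198 = 198 = 2 · 3^2 · 11.
Divisors of 198: 1, 2, 3, 6, 9, 11, 18, 22, 33, 66, 99, 198.
Compute 297^d (mod 398) for the divisors d until we hit 1:
297^1 ≡ 297 (mod 398)
297^2 ≡ 251 (mod 398)
297^3 ≡ 121 (mod 398)
297^6 ≡ 313 (mod 398)
297^9 ≡ 63 (mod 398)
297^11 ≡ 291 (mod 398)
297^18 ≡ 387 (mod 398)
297^22 ≡ 305 (mod 398)
297^33 ≡ 1 (mod 398) ✓
Therefore the multiplicative order of 297 modulo 398 is 33.

33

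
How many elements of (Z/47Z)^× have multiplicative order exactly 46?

22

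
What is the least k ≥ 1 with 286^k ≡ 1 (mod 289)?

272

The order of 286 must divide φ(289) = φ(17^2) = 17·(17−1) = 272 = 2^4 · 17.
Divisors of 272: 1, 2, 4, 8, 16, 17, 34, 68, 136, 272.
Test each divisor d:
286^1 ≡ 286
286^2 ≡ 9
286^4 ≡ 81
286^8 ≡ 203
286^16 ≡ 171
286^17 ≡ 65
286^34 ≡ 179
286^68 ≡ 251
286^136 ≡ 288
286^272 ≡ 1
So ord_289(286) = 272.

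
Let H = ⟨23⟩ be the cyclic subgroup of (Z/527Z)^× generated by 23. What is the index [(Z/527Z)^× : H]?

Since 23 ∈ (Z/527Z)^×, its order divides φ(527) = φ(17·31) = (17−1)·(31−1) = 16·30 = 480 = 2^5 · 3 · 5.
Divisors of 480: 1, 2, 3, 4, 5, 6, 8, 10, 12, 15, 16, 20, 24, 30, 32, 40, 48, 60, 80, 96, 120, 160, 240, 480.
Evaluate successive powers at the divisors of 480:
23^1 ≡ 23 (mod 527)
23^2 ≡ 2 (mod 527)
23^3 ≡ 46 (mod 527)
23^4 ≡ 4 (mod 527)
23^5 ≡ 92 (mod 527)
23^6 ≡ 8 (mod 527)
23^8 ≡ 16 (mod 527)
23^10 ≡ 32 (mod 527)
23^12 ≡ 64 (mod 527)
23^15 ≡ 309 (mod 527)
23^16 ≡ 256 (mod 527)
23^20 ≡ 497 (mod 527)
23^24 ≡ 407 (mod 527)
23^30 ≡ 94 (mod 527)
23^32 ≡ 188 (mod 527)
23^40 ≡ 373 (mod 527)
23^48 ≡ 171 (mod 527)
23^60 ≡ 404 (mod 527)
23^80 ≡ 1 (mod 527) ✓
So ord_527(23) = 80, hence |⟨23⟩| = 80.
Index = |(Z/527Z)^×| / |⟨23⟩| = 480 / 80 = 6.

6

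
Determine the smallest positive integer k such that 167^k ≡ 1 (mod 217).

30

Since 167 ∈ (Z/217Z)^×, its order divides φ(217) = φ(7·31) = (7−1)·(31−1) = 6·30 = 180 = 2^2 · 3^2 · 5.
Divisors of 180: 1, 2, 3, 4, 5, 6, 9, 10, 12, 15, 18, 20, 30, 36, 45, 60, 90, 180.
Evaluate successive powers at the divisors of 180:
167^1 ≡ 167
167^2 ≡ 113
167^3 ≡ 209
167^4 ≡ 183
167^5 ≡ 181
167^6 ≡ 64
167^9 ≡ 139
167^10 ≡ 211
167^12 ≡ 190
167^15 ≡ 216
167^18 ≡ 8
167^20 ≡ 36
167^30 ≡ 1
Hence ord(167) = 30.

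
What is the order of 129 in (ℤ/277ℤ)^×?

92

The order of 129 must divide φ(277) = 277 − 1 = 276 = 2^2 · 3 · 23.
Divisors of 276: 1, 2, 3, 4, 6, 12, 23, 46, 69, 92, 138, 276.
Test each divisor d:
129^1 ≡ 129 (mod 277)
129^2 ≡ 21 (mod 277)
129^3 ≡ 216 (mod 277)
129^4 ≡ 164 (mod 277)
129^6 ≡ 120 (mod 277)
129^12 ≡ 273 (mod 277)
129^23 ≡ 217 (mod 277)
129^46 ≡ 276 (mod 277)
129^69 ≡ 60 (mod 277)
129^92 ≡ 1 (mod 277) ✓
Therefore the multiplicative order of 129 modulo 277 is 92.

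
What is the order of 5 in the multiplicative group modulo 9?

6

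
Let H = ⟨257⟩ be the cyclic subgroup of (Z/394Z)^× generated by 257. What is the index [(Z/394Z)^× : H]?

4

ord(257) | φ(394) = φ(2)·φ(197) = 1·196 = 196 = 2^2 · 7^2.
Divisors of 196: 1, 2, 4, 7, 14, 28, 49, 98, 196.
Evaluate successive powers at the divisors of 196:
257^1 ≡ 257 (mod 394)
257^2 ≡ 251 (mod 394)
257^4 ≡ 355 (mod 394)
257^7 ≡ 311 (mod 394)
257^14 ≡ 191 (mod 394)
257^28 ≡ 233 (mod 394)
257^49 ≡ 1 (mod 394) ✓
Thus |⟨257⟩| = ord(257) = 49.
[(Z/394Z)^× : ⟨257⟩] = 196/49 = 4.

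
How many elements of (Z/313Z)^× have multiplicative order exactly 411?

φ(313) = 313 − 1 = 312 = 2^3 · 3 · 13.
Since (Z/313Z)^× is cyclic of order 312, the number of elements of order d is φ(d) when d | 312 and 0 otherwise.
Since 411 ∤ 312, the count is 0.

0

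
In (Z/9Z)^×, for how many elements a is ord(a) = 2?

φ(9) = φ(3^2) = 3·(3−1) = 6 = 2 · 3.
In a cyclic group of order 6, there are φ(d) elements of order d for each divisor d of 6, and zero for non-divisors.
2 | 6, and φ(2) = 2 − 1 = 1.

1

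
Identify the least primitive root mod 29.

2

φ(29) = 29 − 1 = 28 = 2^2 · 7.
g is a primitive root iff g^(28/q) ≢ 1 (mod 29) for each prime q ∈ {2, 7}.
g = 2: 2^14 ≡ 28; 2^4 ≡ 16 — none is 1, so 2 is a primitive root.
The smallest primitive root modulo 29 is 2.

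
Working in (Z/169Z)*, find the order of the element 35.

By Lagrange's theorem, ord_169(35) divides φ(169) = φ(13^2) = 13·(13−1) = 156 = 2^2 · 3 · 13.
Divisors of 156: 1, 2, 3, 4, 6, 12, 13, 26, 39, 52, 78, 156.
Evaluate successive powers at the divisors of 156:
35^1 ≡ 35 (mod 169)
35^2 ≡ 42 (mod 169)
35^3 ≡ 118 (mod 169)
35^4 ≡ 74 (mod 169)
35^6 ≡ 66 (mod 169)
35^12 ≡ 131 (mod 169)
35^13 ≡ 22 (mod 169)
35^26 ≡ 146 (mod 169)
35^39 ≡ 1 (mod 169) ✓
Therefore the multiplicative order of 35 modulo 169 is 39.

39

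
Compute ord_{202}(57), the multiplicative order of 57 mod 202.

20

By Lagrange's theorem, ord_202(57) divides φ(202) = φ(2)·φ(101) = 1·100 = 100 = 2^2 · 5^2.
Divisors of 100: 1, 2, 4, 5, 10, 20, 25, 50, 100.
Check 57^d mod 202 for each divisor in increasing order:
57^1 ≡ 57 (mod 202)
57^2 ≡ 17 (mod 202)
57^4 ≡ 87 (mod 202)
57^5 ≡ 111 (mod 202)
57^10 ≡ 201 (mod 202)
57^20 ≡ 1 (mod 202) ✓
Hence ord(57) = 20.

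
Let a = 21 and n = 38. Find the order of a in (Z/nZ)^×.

The order of 21 must divide φ(38) = φ(2)·φ(19) = 1·18 = 18 = 2 · 3^2.
Divisors of 18: 1, 2, 3, 6, 9, 18.
Compute 21^d (mod 38) for the divisors d until we hit 1:
21^1 ≡ 21
21^2 ≡ 23
21^3 ≡ 27
21^6 ≡ 7
21^9 ≡ 37
21^18 ≡ 1
Therefore the multiplicative order of 21 modulo 38 is 18.

18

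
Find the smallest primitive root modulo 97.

5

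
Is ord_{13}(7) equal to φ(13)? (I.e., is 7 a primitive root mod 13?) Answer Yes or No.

φ(13) = 13 − 1 = 12 = 2^2 · 3.
7 is a primitive root mod 13 iff 7^(φ(13)/q) ≢ 1 for every prime q | φ(13), i.e. q ∈ {2, 3}.
7^6 ≡ 12 (mod 13)  [q = 2: ≢ 1 ✓]
7^4 ≡ 9 (mod 13)  [q = 3: ≢ 1 ✓]
All checks pass, so 7 has order 12 and is a primitive root modulo 13.

Yes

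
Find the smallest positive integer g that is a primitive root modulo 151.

6

φ(151) = 151 − 1 = 150 = 2 · 3 · 5^2.
Test candidates g = 2, 3, … against the prime factors q ∈ {2, 3, 5} of φ(151): g is a generator iff g^(150/q) ≢ 1 for every such q.
g = 2: 2^75 ≡ 1 — hits 1, so not a primitive root.
g = 3: 3^75 ≡ 150; 3^50 ≡ 1 — hits 1, so not a primitive root.
g = 4: 4^75 ≡ 1 — hits 1, so not a primitive root.
g = 5: 5^75 ≡ 1 — hits 1, so not a primitive root.
g = 6: 6^75 ≡ 150; 6^50 ≡ 32; 6^30 ≡ 59 — none is 1, so 6 is a primitive root.
So 6 is the smallest generator of (Z/151Z)^×.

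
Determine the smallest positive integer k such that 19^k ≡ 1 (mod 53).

52

ord(19) | φ(53) = 53 − 1 = 52 = 2^2 · 13.
Divisors of 52: 1, 2, 4, 13, 26, 52.
Test each divisor d:
19^1 ≡ 19 (mod 53)
19^2 ≡ 43 (mod 53)
19^4 ≡ 47 (mod 53)
19^13 ≡ 30 (mod 53)
19^26 ≡ 52 (mod 53)
19^52 ≡ 1 (mod 53) ✓
Therefore the multiplicative order of 19 modulo 53 is 52.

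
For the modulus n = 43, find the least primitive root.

φ(43) = 43 − 1 = 42 = 2 · 3 · 7.
g is a primitive root iff g^(42/q) ≢ 1 (mod 43) for each prime q ∈ {2, 3, 7}.
g = 2: 2^21 ≡ 42; 2^14 ≡ 1 — hits 1, so not a primitive root.
g = 3: 3^21 ≡ 42; 3^14 ≡ 36; 3^6 ≡ 41 — none is 1, so 3 is a primitive root.
The smallest primitive root modulo 43 is 3.

3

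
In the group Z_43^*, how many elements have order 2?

1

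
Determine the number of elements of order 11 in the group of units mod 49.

φ(49) = φ(7^2) = 7·(7−1) = 42 = 2 · 3 · 7.
(Z/49Z)^× is cyclic (|G| = 42); a cyclic group of order m has exactly φ(d) elements of each order d | m, and none otherwise.
11 does not divide 42, so no element of (Z/49Z)^× has order 11.

0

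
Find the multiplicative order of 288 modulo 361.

The order of 288 must divide φ(361) = φ(19^2) = 19·(19−1) = 342 = 2 · 3^2 · 19.
Divisors of 342: 1, 2, 3, 6, 9, 18, 19, 38, 57, 114, 171, 342.
Compute 288^d (mod 361) for the divisors d until we hit 1:
288^1 ≡ 288 (mod 361)
288^2 ≡ 275 (mod 361)
288^3 ≡ 141 (mod 361)
288^6 ≡ 26 (mod 361)
288^9 ≡ 56 (mod 361)
288^18 ≡ 248 (mod 361)
288^19 ≡ 307 (mod 361)
288^38 ≡ 28 (mod 361)
288^57 ≡ 293 (mod 361)
288^114 ≡ 292 (mod 361)
288^171 ≡ 360 (mod 361)
288^342 ≡ 1 (mod 361) ✓
So ord_361(288) = 342.

342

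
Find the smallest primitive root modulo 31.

φ(31) = 31 − 1 = 30 = 2 · 3 · 5.
g is a primitive root iff g^(30/q) ≢ 1 (mod 31) for each prime q ∈ {2, 3, 5}.
g = 2: 2^15 ≡ 1 — hits 1, so not a primitive root.
g = 3: 3^15 ≡ 30; 3^10 ≡ 25; 3^6 ≡ 16 — none is 1, so 3 is a primitive root.
The smallest primitive root modulo 31 is 3.

3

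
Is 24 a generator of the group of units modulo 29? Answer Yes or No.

φ(29) = 29 − 1 = 28 = 2^2 · 7.
24 is a primitive root mod 29 iff 24^(φ(29)/q) ≢ 1 for every prime q | φ(29), i.e. q ∈ {2, 7}.
24^14 ≡ 1 (mod 29)  [q = 2: ≡ 1 ✗]
24^4 ≡ 16 (mod 29)  [q = 7: ≢ 1 ✓]
24^14 ≡ 1 shows ord(24) | 14, strictly less than φ(29); not a primitive root.

No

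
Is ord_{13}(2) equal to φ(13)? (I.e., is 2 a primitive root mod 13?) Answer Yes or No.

Yes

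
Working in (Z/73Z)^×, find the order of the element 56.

24

ord(56) | φ(73) = 73 − 1 = 72 = 2^3 · 3^2.
Divisors of 72: 1, 2, 3, 4, 6, 8, 9, 12, 18, 24, 36, 72.
Check 56^d mod 73 for each divisor in increasing order:
56^1 ≡ 56 (mod 73)
56^2 ≡ 70 (mod 73)
56^3 ≡ 51 (mod 73)
56^4 ≡ 9 (mod 73)
56^6 ≡ 46 (mod 73)
56^8 ≡ 8 (mod 73)
56^9 ≡ 10 (mod 73)
56^12 ≡ 72 (mod 73)
56^18 ≡ 27 (mod 73)
56^24 ≡ 1 (mod 73) ✓
The smallest such exponent is 24, so the order of 56 is 24.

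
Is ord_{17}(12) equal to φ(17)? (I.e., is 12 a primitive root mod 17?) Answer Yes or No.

Yes

φ(17) = 17 − 1 = 16 = 2^4.
It suffices to check that the order of 12 is not a proper divisor of 16: compute 12^(16/q) for q ∈ {2}.
12^8 ≡ 16 (mod 17)  [q = 2: ≢ 1 ✓]
None equal 1, so ord_17(12) = 16: 12 is a primitive root.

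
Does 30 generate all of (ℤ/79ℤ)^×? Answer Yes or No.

φ(79) = 79 − 1 = 78 = 2 · 3 · 13.
It suffices to check that the order of 30 is not a proper divisor of 78: compute 30^(78/q) for q ∈ {2, 3, 13}.
30^39 ≡ 78 (mod 79)  [q = 2: ≢ 1 ✓]
30^26 ≡ 23 (mod 79)  [q = 3: ≢ 1 ✓]
30^6 ≡ 8 (mod 79)  [q = 13: ≢ 1 ✓]
All checks pass, so 30 has order 78 and is a primitive root modulo 79.

Yes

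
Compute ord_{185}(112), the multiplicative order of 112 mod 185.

4

The order of 112 must divide φ(185) = φ(5·37) = (5−1)·(37−1) = 4·36 = 144 = 2^4 · 3^2.
Divisors of 144: 1, 2, 3, 4, 6, 8, 9, 12, 16, 18, 24, 36, 48, 72, 144.
Test each divisor d:
112^1 ≡ 112 (mod 185)
112^2 ≡ 149 (mod 185)
112^3 ≡ 38 (mod 185)
112^4 ≡ 1 (mod 185) ✓
Therefore the multiplicative order of 112 modulo 185 is 4.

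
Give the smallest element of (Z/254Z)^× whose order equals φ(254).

3

φ(254) = φ(2)·φ(127) = 1·126 = 126 = 2 · 3^2 · 7.
Test candidates g = 2, 3, … against the prime factors q ∈ {2, 3, 7} of φ(254): g is a generator iff g^(126/q) ≢ 1 for every such q.
g = 2: gcd(2, 254) = 2 > 1, not a unit — skip.
g = 3: 3^63 ≡ 253; 3^42 ≡ 107; 3^18 ≡ 131 — none is 1, so 3 is a primitive root.
Hence the least primitive root of 254 is 3.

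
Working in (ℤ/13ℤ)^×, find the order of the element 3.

3

ord(3) | φ(13) = 13 − 1 = 12 = 2^2 · 3.
Divisors of 12: 1, 2, 3, 4, 6, 12.
Check 3^d mod 13 for each divisor in increasing order:
3^1 ≡ 3 (mod 13)
3^2 ≡ 9 (mod 13)
3^3 ≡ 1 (mod 13) ✓
Hence ord(3) = 3.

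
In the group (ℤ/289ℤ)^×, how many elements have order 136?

64

φ(289) = φ(17^2) = 17·(17−1) = 272 = 2^4 · 17.
Since (Z/289Z)^× is cyclic of order 272, the number of elements of order d is φ(d) when d | 272 and 0 otherwise.
136 = 2^3 · 17 divides 272, and φ(136) = 64.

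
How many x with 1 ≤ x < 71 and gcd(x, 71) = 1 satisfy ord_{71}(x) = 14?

6

φ(71) = 71 − 1 = 70 = 2 · 5 · 7.
In a cyclic group of order 70, there are φ(d) elements of order d for each divisor d of 70, and zero for non-divisors.
14 = 2 · 7 divides 70, and φ(14) = 6.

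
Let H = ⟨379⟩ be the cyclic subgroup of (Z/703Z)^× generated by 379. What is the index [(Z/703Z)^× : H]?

36

The order of 379 must divide φ(703) = φ(19·37) = (19−1)·(37−1) = 18·36 = 648 = 2^3 · 3^4.
Divisors of 648: 1, 2, 3, 4, 6, 8, 9, 12, 18, 24, 27, 36, 54, 72, 81, 108, 162, 216, 324, 648.
Evaluate successive powers at the divisors of 648:
379^1 ≡ 379 (mod 703)
379^2 ≡ 229 (mod 703)
379^3 ≡ 322 (mod 703)
379^4 ≡ 419 (mod 703)
379^6 ≡ 343 (mod 703)
379^8 ≡ 514 (mod 703)
379^9 ≡ 75 (mod 703)
379^12 ≡ 248 (mod 703)
379^18 ≡ 1 (mod 703) ✓
Thus |⟨379⟩| = ord(379) = 18.
The index is φ(703) / ord(379) = 648 / 18 = 36.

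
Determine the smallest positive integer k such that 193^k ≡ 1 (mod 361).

Since 193 ∈ (Z/361Z)^×, its order divides φ(361) = φ(19^2) = 19·(19−1) = 342 = 2 · 3^2 · 19.
Divisors of 342: 1, 2, 3, 6, 9, 18, 19, 38, 57, 114, 171, 342.
Test each divisor d:
193^1 ≡ 193 (mod 361)
193^2 ≡ 66 (mod 361)
193^3 ≡ 103 (mod 361)
193^6 ≡ 140 (mod 361)
193^9 ≡ 341 (mod 361)
193^18 ≡ 39 (mod 361)
193^19 ≡ 307 (mod 361)
193^38 ≡ 28 (mod 361)
193^57 ≡ 293 (mod 361)
193^114 ≡ 292 (mod 361)
193^171 ≡ 360 (mod 361)
193^342 ≡ 1 (mod 361) ✓
So ord_361(193) = 342.

342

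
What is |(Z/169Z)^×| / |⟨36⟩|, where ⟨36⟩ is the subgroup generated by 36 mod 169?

Since 36 ∈ (Z/169Z)^×, its order divides φ(169) = φ(13^2) = 13·(13−1) = 156 = 2^2 · 3 · 13.
Divisors of 156: 1, 2, 3, 4, 6, 12, 13, 26, 39, 52, 78, 156.
Check 36^d mod 169 for each divisor in increasing order:
36^1 ≡ 36 (mod 169)
36^2 ≡ 113 (mod 169)
36^3 ≡ 12 (mod 169)
36^4 ≡ 94 (mod 169)
36^6 ≡ 144 (mod 169)
36^12 ≡ 118 (mod 169)
36^13 ≡ 23 (mod 169)
36^26 ≡ 22 (mod 169)
36^39 ≡ 168 (mod 169)
36^52 ≡ 146 (mod 169)
36^78 ≡ 1 (mod 169) ✓
The order of 36 is 78, so the subgroup it generates has 78 elements.
[(Z/169Z)^× : ⟨36⟩] = 156/78 = 2.

2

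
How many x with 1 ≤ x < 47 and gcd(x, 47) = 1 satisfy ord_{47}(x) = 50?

φ(47) = 47 − 1 = 46 = 2 · 23.
(Z/47Z)^× is cyclic (|G| = 46); a cyclic group of order m has exactly φ(d) elements of each order d | m, and none otherwise.
Here 46 is not a multiple of 50, so there are no elements of order 50.

0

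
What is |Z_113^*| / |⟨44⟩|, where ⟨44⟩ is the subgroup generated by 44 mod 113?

14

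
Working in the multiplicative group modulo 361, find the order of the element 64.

57

The order of 64 must divide φ(361) = φ(19^2) = 19·(19−1) = 342 = 2 · 3^2 · 19.
Divisors of 342: 1, 2, 3, 6, 9, 18, 19, 38, 57, 114, 171, 342.
Test each divisor d:
64^1 ≡ 64 (mod 361)
64^2 ≡ 125 (mod 361)
64^3 ≡ 58 (mod 361)
64^6 ≡ 115 (mod 361)
64^9 ≡ 172 (mod 361)
64^18 ≡ 343 (mod 361)
64^19 ≡ 292 (mod 361)
64^38 ≡ 68 (mod 361)
64^57 ≡ 1 (mod 361) ✓
The smallest such exponent is 57, so the order of 64 is 57.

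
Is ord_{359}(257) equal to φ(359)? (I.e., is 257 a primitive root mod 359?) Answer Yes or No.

φ(359) = 359 − 1 = 358 = 2 · 179.
An element g generates (Z/359Z)^× iff g^(358/q) ≢ 1 (mod 359) for each prime q ∈ {2, 179}.
257^179 ≡ 358 (mod 359)  [q = 2: ≢ 1 ✓]
257^2 ≡ 352 (mod 359)  [q = 179: ≢ 1 ✓]
None equal 1, so ord_359(257) = 358: 257 is a primitive root.

Yes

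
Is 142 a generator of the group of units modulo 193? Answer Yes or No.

φ(193) = 193 − 1 = 192 = 2^6 · 3.
Test 142^(192/q) mod 193 for each prime factor q of 192:
142^96 ≡ 192 (mod 193)  [q = 2: ≢ 1 ✓]
142^64 ≡ 84 (mod 193)  [q = 3: ≢ 1 ✓]
None equal 1, so ord_193(142) = 192: 142 is a primitive root.

Yes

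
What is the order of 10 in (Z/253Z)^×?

Since 10 ∈ (Z/253Z)^×, its order divides φ(253) = φ(11·23) = (11−1)·(23−1) = 10·22 = 220 = 2^2 · 5 · 11.
Divisors of 220: 1, 2, 4, 5, 10, 11, 20, 22, 44, 55, 110, 220.
Test each divisor d:
10^1 ≡ 10
10^2 ≡ 100
10^4 ≡ 133
10^5 ≡ 65
10^10 ≡ 177
10^11 ≡ 252
10^20 ≡ 210
10^22 ≡ 1
So ord_253(10) = 22.

22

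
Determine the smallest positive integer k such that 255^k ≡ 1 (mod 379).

21

The order of 255 must divide φ(379) = 379 − 1 = 378 = 2 · 3^3 · 7.
Divisors of 378: 1, 2, 3, 6, 7, 9, 14, 18, 21, 27, 42, 54, 63, 126, 189, 378.
Check 255^d mod 379 for each divisor in increasing order:
255^1 ≡ 255 (mod 379)
255^2 ≡ 216 (mod 379)
255^3 ≡ 125 (mod 379)
255^6 ≡ 86 (mod 379)
255^7 ≡ 327 (mod 379)
255^9 ≡ 138 (mod 379)
255^14 ≡ 51 (mod 379)
255^18 ≡ 94 (mod 379)
255^21 ≡ 1 (mod 379) ✓
Hence ord(255) = 21.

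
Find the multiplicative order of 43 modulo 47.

46

The order of 43 must divide φ(47) = 47 − 1 = 46 = 2 · 23.
Divisors of 46: 1, 2, 23, 46.
Evaluate successive powers at the divisors of 46:
43^1 ≡ 43
43^2 ≡ 16
43^23 ≡ 46
43^46 ≡ 1
The smallest such exponent is 46, so the order of 43 is 46.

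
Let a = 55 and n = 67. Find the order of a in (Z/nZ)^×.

33

ord(55) | φ(67) = 67 − 1 = 66 = 2 · 3 · 11.
Divisors of 66: 1, 2, 3, 6, 11, 22, 33, 66.
Compute 55^d (mod 67) for the divisors d until we hit 1:
55^1 ≡ 55 (mod 67)
55^2 ≡ 10 (mod 67)
55^3 ≡ 14 (mod 67)
55^6 ≡ 62 (mod 67)
55^11 ≡ 37 (mod 67)
55^22 ≡ 29 (mod 67)
55^33 ≡ 1 (mod 67) ✓
Therefore the multiplicative order of 55 modulo 67 is 33.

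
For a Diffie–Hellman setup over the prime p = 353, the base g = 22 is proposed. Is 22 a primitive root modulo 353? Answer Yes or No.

No

φ(353) = 353 − 1 = 352 = 2^5 · 11.
22 is a primitive root mod 353 iff 22^(φ(353)/q) ≢ 1 for every prime q | φ(353), i.e. q ∈ {2, 11}.
22^176 ≡ 1 (mod 353)  [q = 2: ≡ 1 ✗]
22^32 ≡ 337 (mod 353)  [q = 11: ≢ 1 ✓]
22^176 ≡ 1 shows ord(22) | 176, strictly less than φ(353); not a primitive root.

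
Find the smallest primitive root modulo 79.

3

φ(79) = 79 − 1 = 78 = 2 · 3 · 13.
g is a primitive root iff g^(78/q) ≢ 1 (mod 79) for each prime q ∈ {2, 3, 13}.
g = 2: 2^39 ≡ 1 — hits 1, so not a primitive root.
g = 3: 3^39 ≡ 78; 3^26 ≡ 23; 3^6 ≡ 18 — none is 1, so 3 is a primitive root.
Hence the least primitive root of 79 is 3.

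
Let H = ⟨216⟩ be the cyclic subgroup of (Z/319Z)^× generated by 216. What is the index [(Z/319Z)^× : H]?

4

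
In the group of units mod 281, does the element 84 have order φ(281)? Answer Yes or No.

Yes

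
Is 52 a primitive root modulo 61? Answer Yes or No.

φ(61) = 61 − 1 = 60 = 2^2 · 3 · 5.
52 is a primitive root mod 61 iff 52^(φ(61)/q) ≢ 1 for every prime q | φ(61), i.e. q ∈ {2, 3, 5}.
52^30 ≡ 1 (mod 61)  [q = 2: ≡ 1 ✗]
52^20 ≡ 1 (mod 61)  [q = 3: ≡ 1 ✗]
52^12 ≡ 20 (mod 61)  [q = 5: ≢ 1 ✓]
The check at q = 2 fails, so 52 generates a proper subgroup.

No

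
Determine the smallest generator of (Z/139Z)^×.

φ(139) = 139 − 1 = 138 = 2 · 3 · 23.
Test candidates g = 2, 3, … against the prime factors q ∈ {2, 3, 23} of φ(139): g is a generator iff g^(138/q) ≢ 1 for every such q.
g = 2: 2^69 ≡ 138; 2^46 ≡ 96; 2^6 ≡ 64 — none is 1, so 2 is a primitive root.
Hence the least primitive root of 139 is 2.

2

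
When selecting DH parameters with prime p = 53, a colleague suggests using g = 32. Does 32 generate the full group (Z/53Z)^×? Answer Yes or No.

Yes

φ(53) = 53 − 1 = 52 = 2^2 · 13.
32 is a primitive root mod 53 iff 32^(φ(53)/q) ≢ 1 for every prime q | φ(53), i.e. q ∈ {2, 13}.
32^26 ≡ 52 (mod 53)  [q = 2: ≢ 1 ✓]
32^4 ≡ 24 (mod 53)  [q = 13: ≢ 1 ✓]
None equal 1, so ord_53(32) = 52: 32 is a primitive root.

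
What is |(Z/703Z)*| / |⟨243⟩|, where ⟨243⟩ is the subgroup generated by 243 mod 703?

36

The order of 243 must divide φ(703) = φ(19·37) = (19−1)·(37−1) = 18·36 = 648 = 2^3 · 3^4.
Divisors of 648: 1, 2, 3, 4, 6, 8, 9, 12, 18, 24, 27, 36, 54, 72, 81, 108, 162, 216, 324, 648.
Evaluate successive powers at the divisors of 648:
243^1 ≡ 243 (mod 703)
243^2 ≡ 700 (mod 703)
243^3 ≡ 677 (mod 703)
243^4 ≡ 9 (mod 703)
243^6 ≡ 676 (mod 703)
243^8 ≡ 81 (mod 703)
243^9 ≡ 702 (mod 703)
243^12 ≡ 26 (mod 703)
243^18 ≡ 1 (mod 703) ✓
The order of 243 is 18, so the subgroup it generates has 18 elements.
Index = |(Z/703Z)^×| / |⟨243⟩| = 648 / 18 = 36.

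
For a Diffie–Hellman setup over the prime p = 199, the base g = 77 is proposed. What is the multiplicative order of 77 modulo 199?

By Lagrange's theorem, ord_199(77) divides φ(199) = 199 − 1 = 198 = 2 · 3^2 · 11.
Divisors of 198: 1, 2, 3, 6, 9, 11, 18, 22, 33, 66, 99, 198.
Check 77^d mod 199 for each divisor in increasing order:
77^1 ≡ 77 (mod 199)
77^2 ≡ 158 (mod 199)
77^3 ≡ 27 (mod 199)
77^6 ≡ 132 (mod 199)
77^9 ≡ 181 (mod 199)
77^11 ≡ 141 (mod 199)
77^18 ≡ 125 (mod 199)
77^22 ≡ 180 (mod 199)
77^33 ≡ 107 (mod 199)
77^66 ≡ 106 (mod 199)
77^99 ≡ 198 (mod 199)
77^198 ≡ 1 (mod 199) ✓
The smallest such exponent is 198, so the order of 77 is 198.

198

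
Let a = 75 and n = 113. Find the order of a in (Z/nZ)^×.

112

Since 75 ∈ (Z/113Z)^×, its order divides φ(113) = 113 − 1 = 112 = 2^4 · 7.
Divisors of 112: 1, 2, 4, 7, 8, 14, 16, 28, 56, 112.
Test each divisor d:
75^1 ≡ 75 (mod 113)
75^2 ≡ 88 (mod 113)
75^4 ≡ 60 (mod 113)
75^7 ≡ 48 (mod 113)
75^8 ≡ 97 (mod 113)
75^14 ≡ 44 (mod 113)
75^16 ≡ 30 (mod 113)
75^28 ≡ 15 (mod 113)
75^56 ≡ 112 (mod 113)
75^112 ≡ 1 (mod 113) ✓
Hence ord(75) = 112.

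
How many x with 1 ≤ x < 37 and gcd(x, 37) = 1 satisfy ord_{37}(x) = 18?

6

φ(37) = 37 − 1 = 36 = 2^2 · 3^2.
(Z/37Z)^× is cyclic (|G| = 36); a cyclic group of order m has exactly φ(d) elements of each order d | m, and none otherwise.
18 = 2 · 3^2 divides 36, and φ(18) = 6.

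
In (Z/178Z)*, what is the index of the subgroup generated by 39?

8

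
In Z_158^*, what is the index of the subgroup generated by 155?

Since 155 ∈ (Z/158Z)^×, its order divides φ(158) = φ(2)·φ(79) = 1·78 = 78 = 2 · 3 · 13.
Divisors of 78: 1, 2, 3, 6, 13, 26, 39, 78.
Test each divisor d:
155^1 ≡ 155 (mod 158)
155^2 ≡ 9 (mod 158)
155^3 ≡ 131 (mod 158)
155^6 ≡ 97 (mod 158)
155^13 ≡ 55 (mod 158)
155^26 ≡ 23 (mod 158)
155^39 ≡ 1 (mod 158) ✓
Thus |⟨155⟩| = ord(155) = 39.
The index is φ(158) / ord(155) = 78 / 39 = 2.

2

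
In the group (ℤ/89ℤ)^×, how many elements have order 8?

4

φ(89) = 89 − 1 = 88 = 2^3 · 11.
In a cyclic group of order 88, there are φ(d) elements of order d for each divisor d of 88, and zero for non-divisors.
8 = 2^3 divides 88, and φ(8) = 4.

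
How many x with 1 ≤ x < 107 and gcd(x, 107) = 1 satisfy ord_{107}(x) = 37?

φ(107) = 107 − 1 = 106 = 2 · 53.
In a cyclic group of order 106, there are φ(d) elements of order d for each divisor d of 106, and zero for non-divisors.
Since 37 ∤ 106, the count is 0.

0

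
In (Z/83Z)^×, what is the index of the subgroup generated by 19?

1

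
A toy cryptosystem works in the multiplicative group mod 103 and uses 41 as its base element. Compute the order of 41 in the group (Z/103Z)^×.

51

ord(41) | φ(103) = 103 − 1 = 102 = 2 · 3 · 17.
Divisors of 102: 1, 2, 3, 6, 17, 34, 51, 102.
Check 41^d mod 103 for each divisor in increasing order:
41^1 ≡ 41 (mod 103)
41^2 ≡ 33 (mod 103)
41^3 ≡ 14 (mod 103)
41^6 ≡ 93 (mod 103)
41^17 ≡ 56 (mod 103)
41^34 ≡ 46 (mod 103)
41^51 ≡ 1 (mod 103) ✓
The smallest such exponent is 51, so the order of 41 is 51.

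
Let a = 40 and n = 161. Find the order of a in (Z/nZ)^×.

The order of 40 must divide φ(161) = φ(7·23) = (7−1)·(23−1) = 6·22 = 132 = 2^2 · 3 · 11.
Divisors of 132: 1, 2, 3, 4, 6, 11, 12, 22, 33, 44, 66, 132.
Check 40^d mod 161 for each divisor in increasing order:
40^1 ≡ 40
40^2 ≡ 151
40^3 ≡ 83
40^4 ≡ 100
40^6 ≡ 127
40^11 ≡ 45
40^12 ≡ 29
40^22 ≡ 93
40^33 ≡ 160
40^44 ≡ 116
40^66 ≡ 1
Therefore the multiplicative order of 40 modulo 161 is 66.

66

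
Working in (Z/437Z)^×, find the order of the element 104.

99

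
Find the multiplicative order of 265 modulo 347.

ord(265) | φ(347) = 347 − 1 = 346 = 2 · 173.
Divisors of 346: 1, 2, 173, 346.
Evaluate successive powers at the divisors of 346:
265^1 ≡ 265
265^2 ≡ 131
265^173 ≡ 346
265^346 ≡ 1
Hence ord(265) = 346.

346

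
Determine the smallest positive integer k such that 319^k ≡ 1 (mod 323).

36

The order of 319 must divide φ(323) = φ(17·19) = (17−1)·(19−1) = 16·18 = 288 = 2^5 · 3^2.
Divisors of 288: 1, 2, 3, 4, 6, 8, 9, 12, 16, 18, 24, 32, 36, 48, 72, 96, 144, 288.
Check 319^d mod 323 for each divisor in increasing order:
319^1 ≡ 319
319^2 ≡ 16
319^3 ≡ 259
319^4 ≡ 256
319^6 ≡ 220
319^8 ≡ 290
319^9 ≡ 132
319^12 ≡ 273
319^16 ≡ 120
319^18 ≡ 305
319^24 ≡ 239
319^32 ≡ 188
319^36 ≡ 1
Therefore the multiplicative order of 319 modulo 323 is 36.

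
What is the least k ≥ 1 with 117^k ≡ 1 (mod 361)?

342

ord(117) | φ(361) = φ(19^2) = 19·(19−1) = 342 = 2 · 3^2 · 19.
Divisors of 342: 1, 2, 3, 6, 9, 18, 19, 38, 57, 114, 171, 342.
Evaluate successive powers at the divisors of 342:
117^1 ≡ 117 (mod 361)
117^2 ≡ 332 (mod 361)
117^3 ≡ 217 (mod 361)
117^6 ≡ 159 (mod 361)
117^9 ≡ 208 (mod 361)
117^18 ≡ 305 (mod 361)
117^19 ≡ 307 (mod 361)
117^38 ≡ 28 (mod 361)
117^57 ≡ 293 (mod 361)
117^114 ≡ 292 (mod 361)
117^171 ≡ 360 (mod 361)
117^342 ≡ 1 (mod 361) ✓
Hence ord(117) = 342.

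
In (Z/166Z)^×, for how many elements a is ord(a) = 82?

40

φ(166) = φ(2)·φ(83) = 1·82 = 82 = 2 · 41.
(Z/166Z)^× is cyclic (|G| = 82); a cyclic group of order m has exactly φ(d) elements of each order d | m, and none otherwise.
82 = 2 · 41 divides 82, and φ(82) = 40.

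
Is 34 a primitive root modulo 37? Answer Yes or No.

No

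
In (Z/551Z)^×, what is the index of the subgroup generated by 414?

2

By Lagrange's theorem, ord_551(414) divides φ(551) = φ(19·29) = (19−1)·(29−1) = 18·28 = 504 = 2^3 · 3^2 · 7.
Divisors of 504: 1, 2, 3, 4, 6, 7, 8, 9, 12, 14, 18, 21, 24, 28, 36, 42, 56, 63, 72, 84, 126, 168, 252, 504.
Test each divisor d:
414^1 ≡ 414 (mod 551)
414^2 ≡ 35 (mod 551)
414^3 ≡ 164 (mod 551)
414^4 ≡ 123 (mod 551)
414^6 ≡ 448 (mod 551)
414^7 ≡ 336 (mod 551)
414^8 ≡ 252 (mod 551)
414^9 ≡ 189 (mod 551)
414^12 ≡ 140 (mod 551)
414^14 ≡ 492 (mod 551)
414^18 ≡ 457 (mod 551)
414^21 ≡ 12 (mod 551)
414^24 ≡ 315 (mod 551)
414^28 ≡ 175 (mod 551)
414^36 ≡ 20 (mod 551)
414^42 ≡ 144 (mod 551)
414^56 ≡ 320 (mod 551)
414^63 ≡ 75 (mod 551)
414^72 ≡ 400 (mod 551)
414^84 ≡ 349 (mod 551)
414^126 ≡ 115 (mod 551)
414^168 ≡ 30 (mod 551)
414^252 ≡ 1 (mod 551) ✓
The order of 414 is 252, so the subgroup it generates has 252 elements.
Index = |(Z/551Z)^×| / |⟨414⟩| = 504 / 252 = 2.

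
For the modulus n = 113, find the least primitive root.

3

φ(113) = 113 − 1 = 112 = 2^4 · 7.
Test candidates g = 2, 3, … against the prime factors q ∈ {2, 7} of φ(113): g is a generator iff g^(112/q) ≢ 1 for every such q.
g = 2: 2^56 ≡ 1 — hits 1, so not a primitive root.
g = 3: 3^56 ≡ 112; 3^16 ≡ 49 — none is 1, so 3 is a primitive root.
So 3 is the smallest generator of (Z/113Z)^×.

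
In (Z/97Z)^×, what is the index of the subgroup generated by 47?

12

Since 47 ∈ (Z/97Z)^×, its order divides φ(97) = 97 − 1 = 96 = 2^5 · 3.
Divisors of 96: 1, 2, 3, 4, 6, 8, 12, 16, 24, 32, 48, 96.
Check 47^d mod 97 for each divisor in increasing order:
47^1 ≡ 47 (mod 97)
47^2 ≡ 75 (mod 97)
47^3 ≡ 33 (mod 97)
47^4 ≡ 96 (mod 97)
47^6 ≡ 22 (mod 97)
47^8 ≡ 1 (mod 97) ✓
Thus |⟨47⟩| = ord(47) = 8.
[(Z/97Z)^× : ⟨47⟩] = 96/8 = 12.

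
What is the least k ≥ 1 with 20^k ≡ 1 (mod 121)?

55

The order of 20 must divide φ(121) = φ(11^2) = 11·(11−1) = 110 = 2 · 5 · 11.
Divisors of 110: 1, 2, 5, 10, 11, 22, 55, 110.
Evaluate successive powers at the divisors of 110:
20^1 ≡ 20 (mod 121)
20^2 ≡ 37 (mod 121)
20^5 ≡ 34 (mod 121)
20^10 ≡ 67 (mod 121)
20^11 ≡ 9 (mod 121)
20^22 ≡ 81 (mod 121)
20^55 ≡ 1 (mod 121) ✓
Hence ord(20) = 55.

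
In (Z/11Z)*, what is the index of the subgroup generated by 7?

1

The order of 7 must divide φ(11) = 11 − 1 = 10 = 2 · 5.
Divisors of 10: 1, 2, 5, 10.
Test each divisor d:
7^1 ≡ 7 (mod 11)
7^2 ≡ 5 (mod 11)
7^5 ≡ 10 (mod 11)
7^10 ≡ 1 (mod 11) ✓
So ord_11(7) = 10, hence |⟨7⟩| = 10.
The index is φ(11) / ord(7) = 10 / 10 = 1.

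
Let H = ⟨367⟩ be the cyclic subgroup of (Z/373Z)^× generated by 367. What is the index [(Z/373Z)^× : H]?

The order of 367 must divide φ(373) = 373 − 1 = 372 = 2^2 · 3 · 31.
Divisors of 372: 1, 2, 3, 4, 6, 12, 31, 62, 93, 124, 186, 372.
Test each divisor d:
367^1 ≡ 367
367^2 ≡ 36
367^3 ≡ 157
367^4 ≡ 177
367^6 ≡ 31
367^12 ≡ 215
367^31 ≡ 173
367^62 ≡ 89
367^93 ≡ 104
367^124 ≡ 88
367^186 ≡ 372
367^372 ≡ 1
The order of 367 is 372, so the subgroup it generates has 372 elements.
Index = |(Z/373Z)^×| / |⟨367⟩| = 372 / 372 = 1.

1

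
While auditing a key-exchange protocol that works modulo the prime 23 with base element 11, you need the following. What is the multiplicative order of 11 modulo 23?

The order of 11 must divide φ(23) = 23 − 1 = 22 = 2 · 11.
Divisors of 22: 1, 2, 11, 22.
Evaluate successive powers at the divisors of 22:
11^1 ≡ 11
11^2 ≡ 6
11^11 ≡ 22
11^22 ≡ 1
The smallest such exponent is 22, so the order of 11 is 22.

22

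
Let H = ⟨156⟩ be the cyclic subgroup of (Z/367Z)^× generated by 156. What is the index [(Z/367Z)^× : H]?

By Lagrange's theorem, ord_367(156) divides φ(367) = 367 − 1 = 366 = 2 · 3 · 61.
Divisors of 366: 1, 2, 3, 6, 61, 122, 183, 366.
Compute 156^d (mod 367) for the divisors d until we hit 1:
156^1 ≡ 156 (mod 367)
156^2 ≡ 114 (mod 367)
156^3 ≡ 168 (mod 367)
156^6 ≡ 332 (mod 367)
156^61 ≡ 366 (mod 367)
156^122 ≡ 1 (mod 367) ✓
Thus |⟨156⟩| = ord(156) = 122.
Index = |(Z/367Z)^×| / |⟨156⟩| = 366 / 122 = 3.

3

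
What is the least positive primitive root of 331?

3

φ(331) = 331 − 1 = 330 = 2 · 3 · 5 · 11.
g is a primitive root iff g^(330/q) ≢ 1 (mod 331) for each prime q ∈ {2, 3, 5, 11}.
g = 2: 2^165 ≡ 330; 2^110 ≡ 299; 2^66 ≡ 64; 2^30 ≡ 1 — hits 1, so not a primitive root.
g = 3: 3^165 ≡ 330; 3^110 ≡ 299; 3^66 ≡ 64; 3^30 ≡ 270 — none is 1, so 3 is a primitive root.
The smallest primitive root modulo 331 is 3.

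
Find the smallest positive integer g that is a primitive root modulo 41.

6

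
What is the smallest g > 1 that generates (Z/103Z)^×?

5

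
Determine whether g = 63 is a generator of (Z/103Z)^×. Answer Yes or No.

φ(103) = 103 − 1 = 102 = 2 · 3 · 17.
Test 63^(102/q) mod 103 for each prime factor q of 102:
63^51 ≡ 1 (mod 103)  [q = 2: ≡ 1 ✗]
63^34 ≡ 56 (mod 103)  [q = 3: ≢ 1 ✓]
63^6 ≡ 30 (mod 103)  [q = 17: ≢ 1 ✓]
63^51 ≡ 1 shows ord(63) | 51, strictly less than φ(103); not a primitive root.

No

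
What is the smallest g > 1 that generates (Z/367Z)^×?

6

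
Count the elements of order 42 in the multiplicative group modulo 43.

φ(43) = 43 − 1 = 42 = 2 · 3 · 7.
Since (Z/43Z)^× is cyclic of order 42, the number of elements of order d is φ(d) when d | 42 and 0 otherwise.
42 = 2 · 3 · 7 divides 42, and φ(42) = 12.

12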